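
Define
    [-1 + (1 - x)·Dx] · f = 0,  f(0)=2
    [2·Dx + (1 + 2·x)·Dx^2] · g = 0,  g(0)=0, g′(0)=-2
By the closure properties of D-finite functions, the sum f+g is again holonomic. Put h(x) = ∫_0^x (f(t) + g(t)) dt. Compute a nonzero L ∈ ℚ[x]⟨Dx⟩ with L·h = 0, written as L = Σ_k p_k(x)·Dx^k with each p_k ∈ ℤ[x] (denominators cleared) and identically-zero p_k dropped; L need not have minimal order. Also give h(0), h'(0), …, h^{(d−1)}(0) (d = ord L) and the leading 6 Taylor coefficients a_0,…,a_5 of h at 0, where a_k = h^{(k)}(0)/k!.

L = (14 + 4·x)·Dx^2 + (-1 + 20·x + 8·x^2)·Dx^3 + (-2 - 3·x + 3·x^2 + 2·x^3)·Dx^4  (order 4).
h: a_k = 0, 2, 0, 4/3, -1/6, 6/5, …
ICs: h(0) = 0, h′(0) = 2, h′′(0) = 0, h′′′(0) = 8.

f: a_k = 2, 2, 2, 2, 2, 2, …
g: a_k = 0, -2, 2, -8/3, 4, -32/5, …
L₀ := lclm(L_f,L_g); ord L₀ ≤ 1+2.
h=∫₀ˣh₀: take L = L₀·Dx.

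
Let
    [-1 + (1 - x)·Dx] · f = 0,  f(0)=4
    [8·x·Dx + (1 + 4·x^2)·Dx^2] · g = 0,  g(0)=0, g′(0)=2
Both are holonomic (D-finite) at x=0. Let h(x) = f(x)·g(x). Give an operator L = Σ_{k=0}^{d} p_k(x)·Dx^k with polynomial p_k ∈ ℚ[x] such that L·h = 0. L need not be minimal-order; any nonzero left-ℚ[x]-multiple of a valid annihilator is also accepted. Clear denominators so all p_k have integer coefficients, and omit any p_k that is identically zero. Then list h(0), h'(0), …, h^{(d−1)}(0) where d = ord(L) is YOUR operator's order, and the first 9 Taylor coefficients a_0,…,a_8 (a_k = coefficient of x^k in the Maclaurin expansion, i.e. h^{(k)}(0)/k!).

L = 8·x + (2 - 8·x + 16·x^2)·Dx + (-1 + x - 4·x^2 + 4·x^3)·Dx^2  (order 2).
h: a_k = 0, 8, 8, -8/3, -8/3, 344/15, 344/15, -5272/105, -5272/105, …
ICs: h(0) = 0, h′(0) = 8.

f: a_k = 4, 4, 4, 4, 4, 4, 4, 4, 4, …
g: a_k = 0, 2, 0, -8/3, 0, 32/5, 0, -128/7, 0, …
Product ⇒ symmetric product L₀, ord ≤ 2.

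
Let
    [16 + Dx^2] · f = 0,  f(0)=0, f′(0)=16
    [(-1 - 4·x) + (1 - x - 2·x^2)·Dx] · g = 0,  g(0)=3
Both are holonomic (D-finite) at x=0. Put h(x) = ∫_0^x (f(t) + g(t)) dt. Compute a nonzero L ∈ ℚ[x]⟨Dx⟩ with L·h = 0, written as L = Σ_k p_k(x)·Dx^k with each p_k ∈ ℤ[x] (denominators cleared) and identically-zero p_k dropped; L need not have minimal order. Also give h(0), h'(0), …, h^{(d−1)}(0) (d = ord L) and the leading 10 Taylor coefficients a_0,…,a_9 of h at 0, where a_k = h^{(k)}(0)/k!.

L = (-368 - 1408·x + 256·x^2 - 512·x^3 - 2560·x^4 - 2048·x^5)·Dx + (176 - 336·x - 384·x^2 + 1024·x^3 + 384·x^4 - 1536·x^5 - 1024·x^6)·Dx^2 + (-23 - 88·x + 16·x^2 - 32·x^3 - 160·x^4 - 128·x^5)·Dx^3 + (11 - 21·x - 24·x^2 + 64·x^3 + 24·x^4 - 96·x^5 - 64·x^6)·Dx^4  (order 4).
h: a_k = 0, 3, 19/2, 3, -83/12, 33/5, 1457/90, 129/7, 76229/2520, 57, …
ICs: h(0) = 0, h′(0) = 3, h′′(0) = 19, h′′′(0) = 18.

f: a_k = 0, 16, 0, -128/3, 0, 512/15, 0, -4096/315, 0, 8192/2835, …
g: a_k = 3, 3, 9, 15, 33, 63, 129, 255, 513, 1023, …
f+g: L₀ = lclm(L_f,L_g), ord ≤ 2+1.
h=∫h₀ ⇒ L = L₀·Dx.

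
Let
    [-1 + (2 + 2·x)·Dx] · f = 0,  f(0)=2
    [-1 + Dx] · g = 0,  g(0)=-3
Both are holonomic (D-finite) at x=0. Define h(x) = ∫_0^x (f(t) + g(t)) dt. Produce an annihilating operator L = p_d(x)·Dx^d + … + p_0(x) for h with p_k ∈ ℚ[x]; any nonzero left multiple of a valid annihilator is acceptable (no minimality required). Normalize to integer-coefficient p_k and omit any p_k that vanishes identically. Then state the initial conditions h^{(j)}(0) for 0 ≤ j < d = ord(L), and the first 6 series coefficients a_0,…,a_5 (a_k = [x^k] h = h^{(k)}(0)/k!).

f: a_k = 2, 1, -1/4, 1/8, -5/64, 7/128, …
g: a_k = -3, -3, -3/2, -1/2, -1/8, -1/40, …
Sum ⇒ L₀ = lclm(L_f,L_g) in ℚ(x)⟨Dx⟩.
h=∫h₀ ⇒ L = L₀·Dx.
L = (3 + 2·x)·Dx + (-5 - 8·x - 4·x^2)·Dx^2 + (2 + 6·x + 4·x^2)·Dx^3  (order 3).
h: a_k = 0, -1, -1, -7/12, -3/32, -13/320, …
ICs: h(0) = 0, h′(0) = -1, h′′(0) = -2.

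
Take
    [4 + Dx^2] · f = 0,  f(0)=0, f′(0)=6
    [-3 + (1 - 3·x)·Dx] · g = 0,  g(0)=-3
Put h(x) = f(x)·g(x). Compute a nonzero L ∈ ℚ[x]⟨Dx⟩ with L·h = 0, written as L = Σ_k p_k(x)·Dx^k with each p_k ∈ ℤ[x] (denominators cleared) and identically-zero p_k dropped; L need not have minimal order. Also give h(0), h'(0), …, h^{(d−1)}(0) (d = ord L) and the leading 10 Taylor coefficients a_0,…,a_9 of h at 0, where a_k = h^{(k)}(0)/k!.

L = (-4 + 12·x) + 6·Dx + (-1 + 3·x)·Dx^2  (order 2).
h: a_k = 0, -18, -54, -150, -450, -6762/5, -20286/5, -425998/35, -1277994/35, -4929406/45, …
ICs: h(0) = 0, h′(0) = -18.

f: a_k = 0, 6, 0, -4, 0, 4/5, 0, -8/105, 0, 4/945, …
g: a_k = -3, -9, -27, -81, -243, -729, -2187, -6561, -19683, -59049, …
f·g: L₀ = L_f ⊗_s L_g, ord ≤ 2·1.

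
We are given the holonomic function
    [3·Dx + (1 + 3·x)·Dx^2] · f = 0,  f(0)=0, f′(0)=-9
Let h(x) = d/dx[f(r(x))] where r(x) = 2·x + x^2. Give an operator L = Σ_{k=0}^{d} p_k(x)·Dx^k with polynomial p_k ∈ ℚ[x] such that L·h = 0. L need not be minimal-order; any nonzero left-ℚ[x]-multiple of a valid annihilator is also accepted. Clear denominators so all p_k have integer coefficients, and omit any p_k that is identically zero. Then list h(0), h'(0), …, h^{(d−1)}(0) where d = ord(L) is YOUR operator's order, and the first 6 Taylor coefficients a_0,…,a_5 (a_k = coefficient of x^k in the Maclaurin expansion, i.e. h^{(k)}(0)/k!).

f: a_k = 0, -9, 27/2, -27, 243/4, -729/5, …
f∘r: x↦r, Dx↦Dx/r' in L_f ⇒ L₀.
Derive L from L₀ (diff closure).
L = (5 + 6·x + 3·x^2) + (1 + 7·x + 9·x^2 + 3·x^3)·Dx  (order 1).
h: a_k = -18, 90, -486, 2646, -14418, 78570, …
ICs: h(0) = -18.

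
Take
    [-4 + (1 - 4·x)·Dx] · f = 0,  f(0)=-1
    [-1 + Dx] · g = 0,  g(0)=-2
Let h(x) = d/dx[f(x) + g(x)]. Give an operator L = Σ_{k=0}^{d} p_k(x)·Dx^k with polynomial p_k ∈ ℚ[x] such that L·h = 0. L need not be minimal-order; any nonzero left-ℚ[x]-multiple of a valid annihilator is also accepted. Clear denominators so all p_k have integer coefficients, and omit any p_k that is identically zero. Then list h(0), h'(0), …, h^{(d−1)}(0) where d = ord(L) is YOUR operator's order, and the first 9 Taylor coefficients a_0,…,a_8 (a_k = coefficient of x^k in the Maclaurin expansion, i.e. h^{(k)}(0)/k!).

L = (88 + 32·x) + (-95 - 8·x + 16·x^2)·Dx + (7 - 24·x - 16·x^2)·Dx^2  (order 2).
h: a_k = -6, -34, -193, -3073/3, -61441/12, -1474561/60, -41287681/360, -1321205761/2520, -47563407361/20160, …
ICs: h(0) = -6, h′(0) = -34.

f: a_k = -1, -4, -16, -64, -256, -1024, -4096, -16384, -65536, …
g: a_k = -2, -2, -1, -1/3, -1/12, -1/60, -1/360, -1/2520, -1/20160, …
Weyl lclm of L_f,L_g ⇒ L₀ (ord ≤ 2).
h₀' ⇒ L via d/dx closure of L₀.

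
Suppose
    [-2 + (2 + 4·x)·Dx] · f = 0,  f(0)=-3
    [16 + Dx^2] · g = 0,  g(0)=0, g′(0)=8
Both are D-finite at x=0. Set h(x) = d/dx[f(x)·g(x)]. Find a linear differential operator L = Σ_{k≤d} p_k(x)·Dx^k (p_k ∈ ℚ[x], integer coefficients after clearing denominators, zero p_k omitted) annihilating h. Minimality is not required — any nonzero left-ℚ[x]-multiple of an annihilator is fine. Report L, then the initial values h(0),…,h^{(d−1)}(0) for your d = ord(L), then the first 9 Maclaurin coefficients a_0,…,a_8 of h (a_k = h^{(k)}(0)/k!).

f: a_k = -3, -3, 3/2, -3/2, 15/8, -21/8, 63/16, -99/16, 1287/128, …
g: a_k = 0, 8, 0, -64/3, 0, 256/15, 0, -2048/315, 0, …
f·g: L₀ = L_f ⊗_s L_g, ord ≤ 1·2.
h₀' ⇒ L via d/dx closure of L₀.
L = (413 + 2688·x + 6784·x^2 + 8192·x^3 + 4096·x^4) + (-26 - 180·x - 384·x^2 - 256·x^3)·Dx + (19 + 140·x + 396·x^2 + 512·x^3 + 256·x^4)·Dx^2  (order 2).
h: a_k = -24, -48, 228, 208, -341, -1206/5, 7687/30, 68/21, 216983/1680, …
ICs: h(0) = -24, h′(0) = -48.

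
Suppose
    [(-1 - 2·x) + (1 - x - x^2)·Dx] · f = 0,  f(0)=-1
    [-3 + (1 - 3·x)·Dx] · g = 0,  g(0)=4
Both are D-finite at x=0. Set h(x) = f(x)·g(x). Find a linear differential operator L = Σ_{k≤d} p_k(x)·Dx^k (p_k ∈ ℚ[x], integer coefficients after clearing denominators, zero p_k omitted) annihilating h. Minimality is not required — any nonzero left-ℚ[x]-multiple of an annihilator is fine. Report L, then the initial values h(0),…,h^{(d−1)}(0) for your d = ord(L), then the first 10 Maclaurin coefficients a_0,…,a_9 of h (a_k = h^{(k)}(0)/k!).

f: a_k = -1, -1, -2, -3, -5, -8, -13, -21, -34, -55, …
g: a_k = 4, 12, 36, 108, 324, 972, 2916, 8748, 26244, 78732, …
L₀ := L_f ⊗_s L_g (sym. prod.), ord ≤ 1.
L = (-4 + 4·x + 9·x^2) + (1 - 4·x + 2·x^2 + 3·x^3)·Dx  (order 1).
h: a_k = -4, -16, -56, -180, -560, -1712, -5188, -15648, -47080, -141460, …
ICs: h(0) = -4.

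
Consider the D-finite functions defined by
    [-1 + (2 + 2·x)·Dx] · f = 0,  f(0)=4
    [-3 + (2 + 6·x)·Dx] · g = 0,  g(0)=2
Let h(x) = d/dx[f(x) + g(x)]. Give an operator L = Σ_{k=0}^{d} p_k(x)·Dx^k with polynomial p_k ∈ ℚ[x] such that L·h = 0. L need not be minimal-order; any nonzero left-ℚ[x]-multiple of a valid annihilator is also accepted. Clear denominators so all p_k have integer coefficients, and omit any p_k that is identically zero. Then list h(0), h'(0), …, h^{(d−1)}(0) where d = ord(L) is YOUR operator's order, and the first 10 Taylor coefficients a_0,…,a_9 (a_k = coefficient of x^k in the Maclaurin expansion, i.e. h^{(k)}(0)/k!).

f: a_k = 4, 2, -1/2, 1/4, -5/32, 7/64, -21/256, 33/512, -429/8192, 715/16384, …
g: a_k = 2, 3, -9/4, 27/8, -405/64, 1701/128, -15309/512, 72171/1024, -2814669/16384, 14073345/32768, …
h₀=f+g: left-lcm gives L₀, ord ≤ 2.
h=h₀': d/dx-closure on L₀ ⇒ L.
L = -9 + (-24 - 36·x)·Dx + (-4 - 16·x - 12·x^2)·Dx^2  (order 2).
h: a_k = 5, -11/2, 87/8, -415/16, 8575/128, -46053/256, 505659/1024, -2815527/2048, 126672975/32768, -717764905/65536, …
ICs: h(0) = 5, h′(0) = -11/2.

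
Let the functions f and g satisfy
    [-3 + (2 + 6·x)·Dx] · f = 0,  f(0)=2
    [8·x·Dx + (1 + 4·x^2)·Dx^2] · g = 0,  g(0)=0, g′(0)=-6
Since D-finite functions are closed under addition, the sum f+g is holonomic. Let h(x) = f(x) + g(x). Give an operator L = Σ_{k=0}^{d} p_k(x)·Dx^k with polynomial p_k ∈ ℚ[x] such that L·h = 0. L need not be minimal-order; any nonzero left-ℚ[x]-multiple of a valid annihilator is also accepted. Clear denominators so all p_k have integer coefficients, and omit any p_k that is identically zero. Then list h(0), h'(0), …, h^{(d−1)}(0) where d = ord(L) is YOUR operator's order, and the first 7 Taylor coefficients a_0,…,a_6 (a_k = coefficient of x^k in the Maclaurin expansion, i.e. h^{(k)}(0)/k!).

L = (-48 - 360·x + 576·x^2 + 864·x^3)·Dx + (-59 - 192·x - 120·x^2 + 2304·x^3 + 3024·x^4)·Dx^2 + (-6 + 14·x + 144·x^2 + 272·x^3 + 672·x^4 + 864·x^5)·Dx^3  (order 3).
h: a_k = 2, -3, -9/4, 91/8, -405/64, -3783/640, -15309/512, …
ICs: h(0) = 2, h′(0) = -3, h′′(0) = -9/2.

f: a_k = 2, 3, -9/4, 27/8, -405/64, 1701/128, -15309/512, …
g: a_k = 0, -6, 0, 8, 0, -96/5, 0, …
f+g: L₀ = lclm(L_f,L_g), ord ≤ 1+2.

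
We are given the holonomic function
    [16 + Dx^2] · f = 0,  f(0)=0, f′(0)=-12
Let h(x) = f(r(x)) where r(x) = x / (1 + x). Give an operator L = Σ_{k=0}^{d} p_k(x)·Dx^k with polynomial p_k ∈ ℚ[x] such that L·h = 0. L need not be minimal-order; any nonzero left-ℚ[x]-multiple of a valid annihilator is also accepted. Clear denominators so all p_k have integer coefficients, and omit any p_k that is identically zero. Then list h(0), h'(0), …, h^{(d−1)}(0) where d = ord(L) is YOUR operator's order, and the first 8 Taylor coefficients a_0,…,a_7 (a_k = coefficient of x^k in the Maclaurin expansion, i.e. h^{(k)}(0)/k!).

f: a_k = 0, -12, 0, 32, 0, -128/5, 0, 1024/105, …
L₀ from L_f via x↦r, Dx↦r'^{-1}Dx.
L = 16 + (2 + 6·x + 6·x^2 + 2·x^3)·Dx + (1 + 4·x + 6·x^2 + 4·x^3 + x^4)·Dx^2  (order 2).
h: a_k = 0, -12, 12, 20, -84, 772/5, -180, 9844/105, …
ICs: h(0) = 0, h′(0) = -12.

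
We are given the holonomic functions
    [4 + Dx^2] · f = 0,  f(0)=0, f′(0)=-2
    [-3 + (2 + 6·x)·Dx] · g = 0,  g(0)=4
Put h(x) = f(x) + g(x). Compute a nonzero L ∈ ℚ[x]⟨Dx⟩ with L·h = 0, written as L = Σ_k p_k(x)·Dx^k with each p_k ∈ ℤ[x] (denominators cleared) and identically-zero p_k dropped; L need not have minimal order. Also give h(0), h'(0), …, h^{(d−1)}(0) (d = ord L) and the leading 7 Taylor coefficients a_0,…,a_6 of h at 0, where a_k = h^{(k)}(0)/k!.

f: a_k = 0, -2, 0, 4/3, 0, -4/15, 0, …
g: a_k = 4, 6, -9/2, 27/4, -405/32, 1701/64, -15309/256, …
f+g: L₀ = lclm(L_f,L_g), ord ≤ 2+1.
L = (-516 - 1152·x - 1728·x^2) + (56 + 936·x + 3456·x^2 + 3456·x^3)·Dx + (-129 - 288·x - 432·x^2)·Dx^2 + (14 + 234·x + 864·x^2 + 864·x^3)·Dx^3  (order 3).
h: a_k = 4, 4, -9/2, 97/12, -405/32, 25259/960, -15309/256, …
ICs: h(0) = 4, h′(0) = 4, h′′(0) = -9.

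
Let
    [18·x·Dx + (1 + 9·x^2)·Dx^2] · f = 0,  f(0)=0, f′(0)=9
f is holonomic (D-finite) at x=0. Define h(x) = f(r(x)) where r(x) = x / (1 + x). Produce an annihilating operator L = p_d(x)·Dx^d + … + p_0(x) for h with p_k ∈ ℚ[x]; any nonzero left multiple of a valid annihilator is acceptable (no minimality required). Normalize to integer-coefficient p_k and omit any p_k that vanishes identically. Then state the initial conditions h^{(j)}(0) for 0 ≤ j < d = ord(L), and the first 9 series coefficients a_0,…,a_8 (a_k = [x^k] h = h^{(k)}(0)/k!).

f: a_k = 0, 9, 0, -27, 0, 729/5, 0, -6561/7, 0, …
Change of var in L_f (x↦r) gives L₀.
L = (2 + 20·x)·Dx + (1 + 2·x + 10·x^2)·Dx^2  (order 2).
h: a_k = 0, 9, -9, -18, 72, -36/5, -468, 5976/7, 2016, …
ICs: h(0) = 0, h′(0) = 9.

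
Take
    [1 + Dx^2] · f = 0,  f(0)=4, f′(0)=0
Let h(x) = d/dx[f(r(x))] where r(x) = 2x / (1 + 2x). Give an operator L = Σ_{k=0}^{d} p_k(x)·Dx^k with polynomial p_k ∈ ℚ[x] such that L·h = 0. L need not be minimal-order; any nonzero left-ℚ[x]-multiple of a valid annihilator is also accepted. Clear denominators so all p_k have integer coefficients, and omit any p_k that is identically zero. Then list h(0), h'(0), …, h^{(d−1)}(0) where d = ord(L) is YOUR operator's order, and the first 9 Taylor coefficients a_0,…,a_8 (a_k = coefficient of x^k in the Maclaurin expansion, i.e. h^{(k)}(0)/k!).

f: a_k = 4, 0, -2, 0, 1/6, 0, -1/180, 0, 1/10080, …
L₀ from L_f via x↦r, Dx↦r'^{-1}Dx.
h₀' ⇒ L via d/dx closure of L₀.
L = (28 + 96·x + 96·x^2) + (12 + 72·x + 144·x^2 + 96·x^3)·Dx + (1 + 8·x + 24·x^2 + 32·x^3 + 16·x^4)·Dx^2  (order 2).
h: a_k = 0, -16, 96, -1120/3, 3520/3, -48032/15, 38976/5, -1068736/63, 1125248/35, …
ICs: h(0) = 0, h′(0) = -16.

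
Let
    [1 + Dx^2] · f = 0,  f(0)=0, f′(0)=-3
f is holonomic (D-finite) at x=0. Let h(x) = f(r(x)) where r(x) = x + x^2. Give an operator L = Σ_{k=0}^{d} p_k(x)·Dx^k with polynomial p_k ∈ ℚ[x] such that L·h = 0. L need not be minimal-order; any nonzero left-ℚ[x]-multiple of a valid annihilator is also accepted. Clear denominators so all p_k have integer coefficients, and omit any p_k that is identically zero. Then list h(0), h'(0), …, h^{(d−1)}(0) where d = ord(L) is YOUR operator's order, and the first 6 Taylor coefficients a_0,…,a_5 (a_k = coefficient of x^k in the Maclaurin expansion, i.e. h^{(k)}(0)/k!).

f: a_k = 0, -3, 0, 1/2, 0, -1/40, …
Substitute x→r, Dx→(1/r')Dx; clear ⇒ L₀.
L = (1 + 6·x + 12·x^2 + 8·x^3) - 2·Dx + (1 + 2·x)·Dx^2  (order 2).
h: a_k = 0, -3, -3, 1/2, 3/2, 59/40, …
ICs: h(0) = 0, h′(0) = -3.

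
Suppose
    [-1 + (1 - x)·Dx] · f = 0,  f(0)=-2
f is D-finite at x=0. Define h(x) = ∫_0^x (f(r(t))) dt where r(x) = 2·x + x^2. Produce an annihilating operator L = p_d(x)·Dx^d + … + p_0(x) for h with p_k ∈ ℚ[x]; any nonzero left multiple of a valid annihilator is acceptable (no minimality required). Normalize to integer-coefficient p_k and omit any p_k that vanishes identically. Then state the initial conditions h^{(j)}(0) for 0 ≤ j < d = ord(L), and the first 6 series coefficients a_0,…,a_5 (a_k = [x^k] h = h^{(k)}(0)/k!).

L = (2 + 2·x)·Dx + (-1 + 2·x + x^2)·Dx^2  (order 2).
h: a_k = 0, -2, -2, -10/3, -6, -58/5, …
ICs: h(0) = 0, h′(0) = -2.

f: a_k = -2, -2, -2, -2, -2, -2, …
Substitute x→r, Dx→(1/r')Dx; clear ⇒ L₀.
h=∫h₀ ⇒ L = L₀·Dx.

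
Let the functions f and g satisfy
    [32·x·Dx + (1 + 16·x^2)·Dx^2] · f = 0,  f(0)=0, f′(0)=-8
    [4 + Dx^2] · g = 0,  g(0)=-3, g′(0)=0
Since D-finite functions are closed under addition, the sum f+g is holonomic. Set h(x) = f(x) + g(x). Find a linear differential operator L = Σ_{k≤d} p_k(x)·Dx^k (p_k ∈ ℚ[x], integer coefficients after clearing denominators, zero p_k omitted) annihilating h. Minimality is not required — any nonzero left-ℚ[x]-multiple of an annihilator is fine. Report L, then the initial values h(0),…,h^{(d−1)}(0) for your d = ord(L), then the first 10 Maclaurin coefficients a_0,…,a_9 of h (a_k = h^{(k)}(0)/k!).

L = (-6016·x + 102400·x^3 + 32768·x^5)·Dx + (-28 + 1216·x^2 + 27648·x^4 + 16384·x^6)·Dx^2 + (-1504·x + 25600·x^3 + 8192·x^5)·Dx^3 + (-7 + 304·x^2 + 6912·x^4 + 4096·x^6)·Dx^4  (order 4).
h: a_k = -3, -8, 6, 128/3, -2, -2048/5, 4/15, 32768/7, -2/105, -524288/9, …
ICs: h(0) = -3, h′(0) = -8, h′′(0) = 12, h′′′(0) = 256.

f: a_k = 0, -8, 0, 128/3, 0, -2048/5, 0, 32768/7, 0, -524288/9, …
g: a_k = -3, 0, 6, 0, -2, 0, 4/15, 0, -2/105, 0, …
Weyl lclm of L_f,L_g ⇒ L₀ (ord ≤ 4).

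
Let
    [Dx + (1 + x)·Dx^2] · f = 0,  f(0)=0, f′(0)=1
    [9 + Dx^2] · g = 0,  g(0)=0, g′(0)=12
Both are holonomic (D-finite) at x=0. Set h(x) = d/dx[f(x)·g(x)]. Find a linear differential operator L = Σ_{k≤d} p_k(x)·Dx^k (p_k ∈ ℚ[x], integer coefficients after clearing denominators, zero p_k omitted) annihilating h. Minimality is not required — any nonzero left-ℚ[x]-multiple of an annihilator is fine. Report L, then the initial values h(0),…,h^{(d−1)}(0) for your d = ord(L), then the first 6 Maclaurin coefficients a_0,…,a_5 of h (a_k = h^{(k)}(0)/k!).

L = (13743 + 107892·x + 319302·x^2 + 475308·x^3 + 381267·x^4 + 157464·x^5 + 26244·x^6) + (4104 + 24192·x + 53460·x^2 + 56700·x^3 + 29160·x^4 + 5832·x^5)·Dx + (4020 + 27828·x + 76770·x^2 + 109512·x^3 + 85698·x^4 + 34992·x^5 + 5832·x^6)·Dx^2 + (456 + 2688·x + 5940·x^2 + 6300·x^3 + 3240·x^4 + 648·x^5)·Dx^3 + (277 + 1760·x + 4588·x^2 + 6300·x^3 + 4815·x^4 + 1944·x^5 + 324·x^6)·Dx^4  (order 4).
h: a_k = 0, 24, -18, -56, 30, 27, …
ICs: h(0) = 0, h′(0) = 24, h′′(0) = -36, h′′′(0) = -336.

f: a_k = 0, 1, -1/2, 1/3, -1/4, 1/5, …
g: a_k = 0, 12, 0, -18, 0, 81/10, …
f·g: L₀ = L_f ⊗_s L_g, ord ≤ 2·2.
Differentiate: ansatz ord ≤ ord L₀ ⇒ L.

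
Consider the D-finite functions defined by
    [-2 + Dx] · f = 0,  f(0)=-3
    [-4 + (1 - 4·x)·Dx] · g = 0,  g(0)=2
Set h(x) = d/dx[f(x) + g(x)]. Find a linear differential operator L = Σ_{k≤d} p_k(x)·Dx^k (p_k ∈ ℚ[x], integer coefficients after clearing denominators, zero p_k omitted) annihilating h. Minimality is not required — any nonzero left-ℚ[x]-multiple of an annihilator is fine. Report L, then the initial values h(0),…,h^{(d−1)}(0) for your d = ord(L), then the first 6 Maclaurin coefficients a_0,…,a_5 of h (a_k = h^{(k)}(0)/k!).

L = (80 + 64·x) + (-46 - 16·x + 32·x^2)·Dx + (3 - 8·x - 16·x^2)·Dx^2  (order 2).
h: a_k = 2, 52, 372, 2040, 10236, 245752/5, …
ICs: h(0) = 2, h′(0) = 52.

f: a_k = -3, -6, -6, -4, -2, -4/5, …
g: a_k = 2, 8, 32, 128, 512, 2048, …
L₀ := lclm(L_f,L_g); ord L₀ ≤ 1+1.
h=h₀': d/dx-closure on L₀ ⇒ L.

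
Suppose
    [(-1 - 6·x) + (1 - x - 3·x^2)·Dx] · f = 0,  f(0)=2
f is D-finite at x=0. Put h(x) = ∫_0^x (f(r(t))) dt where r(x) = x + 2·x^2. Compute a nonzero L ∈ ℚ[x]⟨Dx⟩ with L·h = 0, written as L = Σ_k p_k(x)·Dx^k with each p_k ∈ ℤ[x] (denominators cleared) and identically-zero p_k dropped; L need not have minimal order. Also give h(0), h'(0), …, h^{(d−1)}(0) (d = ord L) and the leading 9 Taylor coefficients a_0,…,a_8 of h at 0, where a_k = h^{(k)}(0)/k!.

f: a_k = 2, 2, 8, 14, 38, 80, 194, 434, 1016, …
L₀ from L_f via x↦r, Dx↦r'^{-1}Dx.
∫: right-multiply L₀ by Dx.
L = (1 + 10·x + 36·x^2 + 48·x^3)·Dx + (-1 + x + 5·x^2 + 12·x^3 + 12·x^4)·Dx^2  (order 2).
h: a_k = 0, 2, 1, 4, 23/2, 154/5, 92, 2018/7, 3589/4, …
ICs: h(0) = 0, h′(0) = 2.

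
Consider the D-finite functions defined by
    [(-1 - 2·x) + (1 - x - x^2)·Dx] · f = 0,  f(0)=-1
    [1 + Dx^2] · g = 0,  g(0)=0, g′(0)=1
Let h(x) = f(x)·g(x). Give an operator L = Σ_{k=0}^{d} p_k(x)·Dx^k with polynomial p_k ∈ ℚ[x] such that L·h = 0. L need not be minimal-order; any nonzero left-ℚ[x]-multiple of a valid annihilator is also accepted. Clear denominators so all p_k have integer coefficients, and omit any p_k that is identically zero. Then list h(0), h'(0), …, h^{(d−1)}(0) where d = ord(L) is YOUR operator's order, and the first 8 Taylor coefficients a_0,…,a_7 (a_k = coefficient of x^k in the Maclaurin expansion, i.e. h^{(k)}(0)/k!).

L = (1 + x + x^2) + (2 + 4·x)·Dx + (-1 + x + x^2)·Dx^2  (order 2).
h: a_k = 0, -1, -1, -11/6, -17/6, -187/40, -901/120, -61403/5040, …
ICs: h(0) = 0, h′(0) = -1.

f: a_k = -1, -1, -2, -3, -5, -8, -13, -21, …
g: a_k = 0, 1, 0, -1/6, 0, 1/120, 0, -1/5040, …
Sym-product of L_f,L_g gives L₀ (≤ ord 2).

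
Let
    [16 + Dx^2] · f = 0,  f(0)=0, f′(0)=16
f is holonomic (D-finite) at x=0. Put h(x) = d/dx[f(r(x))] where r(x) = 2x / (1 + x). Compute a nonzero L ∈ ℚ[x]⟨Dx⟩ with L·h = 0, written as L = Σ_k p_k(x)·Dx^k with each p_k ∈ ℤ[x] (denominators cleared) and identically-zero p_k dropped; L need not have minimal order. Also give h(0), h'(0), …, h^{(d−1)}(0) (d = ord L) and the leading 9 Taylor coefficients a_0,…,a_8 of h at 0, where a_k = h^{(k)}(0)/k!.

f: a_k = 0, 16, 0, -128/3, 0, 512/15, 0, -4096/315, 0, …
h₀=f(r): pull back L_f along r ⇒ L₀.
h₀' ⇒ L via d/dx closure of L₀.
L = (70 + 12·x + 6·x^2) + (6 + 18·x + 18·x^2 + 6·x^3)·Dx + (1 + 4·x + 6·x^2 + 4·x^3 + x^4)·Dx^2  (order 2).
h: a_k = 32, -64, -928, 3968, -13856/3, -12480, 3033952/45, -6999296/45, 61829728/315, …
ICs: h(0) = 32, h′(0) = -64.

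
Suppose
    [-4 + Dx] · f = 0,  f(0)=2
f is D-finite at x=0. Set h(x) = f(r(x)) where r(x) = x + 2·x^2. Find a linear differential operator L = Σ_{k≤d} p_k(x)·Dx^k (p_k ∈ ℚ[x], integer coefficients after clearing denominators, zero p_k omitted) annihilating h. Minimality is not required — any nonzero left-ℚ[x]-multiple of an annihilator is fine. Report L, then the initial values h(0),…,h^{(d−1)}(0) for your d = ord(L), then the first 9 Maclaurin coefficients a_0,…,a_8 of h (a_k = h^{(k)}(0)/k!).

L = (-4 - 16·x) + Dx  (order 1).
h: a_k = 2, 8, 32, 256/3, 640/3, 6656/15, 38912/45, 475136/315, 782336/315, …
ICs: h(0) = 2.

f: a_k = 2, 8, 16, 64/3, 64/3, 256/15, 512/45, 2048/315, 1024/315, …
L₀ from L_f via x↦r, Dx↦r'^{-1}Dx.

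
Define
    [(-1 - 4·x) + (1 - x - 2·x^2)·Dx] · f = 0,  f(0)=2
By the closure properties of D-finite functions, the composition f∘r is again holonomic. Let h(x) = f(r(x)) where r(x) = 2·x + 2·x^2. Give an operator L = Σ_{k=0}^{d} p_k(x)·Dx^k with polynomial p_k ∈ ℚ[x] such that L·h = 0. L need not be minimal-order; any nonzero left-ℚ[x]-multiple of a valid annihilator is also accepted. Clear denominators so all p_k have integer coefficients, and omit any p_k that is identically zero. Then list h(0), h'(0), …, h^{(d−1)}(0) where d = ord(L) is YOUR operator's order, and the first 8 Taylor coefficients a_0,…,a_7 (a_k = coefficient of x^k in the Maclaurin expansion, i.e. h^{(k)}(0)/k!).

f: a_k = 2, 2, 6, 10, 22, 42, 86, 170, …
h₀=f(r): pull back L_f along r ⇒ L₀.
L = (2 + 20·x + 48·x^2 + 32·x^3) + (-1 + 2·x + 10·x^2 + 16·x^3 + 8·x^4)·Dx  (order 1).
h: a_k = 2, 4, 28, 128, 616, 2992, 14416, 69632, …
ICs: h(0) = 2.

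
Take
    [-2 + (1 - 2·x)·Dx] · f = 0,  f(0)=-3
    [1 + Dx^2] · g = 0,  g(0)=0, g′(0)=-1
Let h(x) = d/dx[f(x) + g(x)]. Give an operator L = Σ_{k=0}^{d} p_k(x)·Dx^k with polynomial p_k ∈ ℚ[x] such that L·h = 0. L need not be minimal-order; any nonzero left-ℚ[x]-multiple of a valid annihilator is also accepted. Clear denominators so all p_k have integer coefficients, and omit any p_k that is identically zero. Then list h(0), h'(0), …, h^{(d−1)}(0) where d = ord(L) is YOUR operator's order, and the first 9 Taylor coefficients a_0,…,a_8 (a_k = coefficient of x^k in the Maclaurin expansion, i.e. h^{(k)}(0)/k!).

f: a_k = -3, -6, -12, -24, -48, -96, -192, -384, -768, …
g: a_k = 0, -1, 0, 1/6, 0, -1/120, 0, 1/5040, 0, …
f+g: L₀ = lclm(L_f,L_g), ord ≤ 1+2.
Derive L from L₀ (diff closure).
L = (196 - 16·x + 16·x^2) + (-25 + 54·x - 12·x^2 + 8·x^3)·Dx + (196 - 16·x + 16·x^2)·Dx^2 + (-25 + 54·x - 12·x^2 + 8·x^3)·Dx^3  (order 3).
h: a_k = -7, -24, -143/2, -192, -11521/24, -1152, -1935359/720, -6144, -557383681/40320, …
ICs: h(0) = -7, h′(0) = -24, h′′(0) = -143.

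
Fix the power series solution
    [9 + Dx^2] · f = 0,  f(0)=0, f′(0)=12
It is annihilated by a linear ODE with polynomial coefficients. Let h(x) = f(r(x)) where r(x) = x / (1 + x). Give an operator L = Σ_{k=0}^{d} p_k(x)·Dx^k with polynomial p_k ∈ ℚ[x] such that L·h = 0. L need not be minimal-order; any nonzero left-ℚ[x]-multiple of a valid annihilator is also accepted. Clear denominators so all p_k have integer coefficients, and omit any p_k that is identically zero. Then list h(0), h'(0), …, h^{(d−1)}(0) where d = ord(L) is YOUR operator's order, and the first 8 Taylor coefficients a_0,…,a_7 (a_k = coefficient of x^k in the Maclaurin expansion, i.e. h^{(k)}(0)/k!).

L = 9 + (2 + 6·x + 6·x^2 + 2·x^3)·Dx + (1 + 4·x + 6·x^2 + 4·x^3 + x^4)·Dx^2  (order 2).
h: a_k = 0, 12, -12, -6, 42, -879/10, 255/2, -19353/140, …
ICs: h(0) = 0, h′(0) = 12.

f: a_k = 0, 12, 0, -18, 0, 81/10, 0, -243/140, …
Substitute x→r, Dx→(1/r')Dx; clear ⇒ L₀.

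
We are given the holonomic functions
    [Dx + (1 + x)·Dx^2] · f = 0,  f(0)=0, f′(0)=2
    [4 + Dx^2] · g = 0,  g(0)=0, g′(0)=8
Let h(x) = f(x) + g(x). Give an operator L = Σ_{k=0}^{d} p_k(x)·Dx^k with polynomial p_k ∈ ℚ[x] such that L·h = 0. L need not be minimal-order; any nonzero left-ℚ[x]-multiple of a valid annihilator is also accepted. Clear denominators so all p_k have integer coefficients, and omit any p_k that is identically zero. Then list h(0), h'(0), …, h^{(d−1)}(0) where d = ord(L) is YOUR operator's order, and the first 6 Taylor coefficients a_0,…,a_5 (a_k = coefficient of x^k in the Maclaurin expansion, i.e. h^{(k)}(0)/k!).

L = (20 + 16·x + 8·x^2)·Dx + (12 + 28·x + 24·x^2 + 8·x^3)·Dx^2 + (5 + 4·x + 2·x^2)·Dx^3 + (3 + 7·x + 6·x^2 + 2·x^3)·Dx^4  (order 4).
h: a_k = 0, 10, -1, -14/3, -1/2, 22/15, …
ICs: h(0) = 0, h′(0) = 10, h′′(0) = -2, h′′′(0) = -28.

f: a_k = 0, 2, -1, 2/3, -1/2, 2/5, …
g: a_k = 0, 8, 0, -16/3, 0, 16/15, …
L₀ := lclm(L_f,L_g); ord L₀ ≤ 2+2.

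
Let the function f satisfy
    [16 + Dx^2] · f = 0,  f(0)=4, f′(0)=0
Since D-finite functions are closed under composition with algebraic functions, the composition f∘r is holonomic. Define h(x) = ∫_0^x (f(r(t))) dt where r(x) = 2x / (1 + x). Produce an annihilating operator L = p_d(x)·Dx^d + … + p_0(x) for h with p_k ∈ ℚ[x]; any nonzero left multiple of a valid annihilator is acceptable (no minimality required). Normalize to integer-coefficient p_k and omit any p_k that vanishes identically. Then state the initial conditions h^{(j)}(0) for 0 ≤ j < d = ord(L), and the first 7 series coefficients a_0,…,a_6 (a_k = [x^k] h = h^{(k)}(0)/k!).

L = 64·Dx + (2 + 6·x + 6·x^2 + 2·x^3)·Dx^2 + (1 + 4·x + 6·x^2 + 4·x^3 + x^4)·Dx^3  (order 3).
h: a_k = 0, 4, 0, -128/3, 64, 896/15, -3328/9, …
ICs: h(0) = 0, h′(0) = 4, h′′(0) = 0.

f: a_k = 4, 0, -32, 0, 128/3, 0, -1024/45, …
Substitute x→r, Dx→(1/r')Dx; clear ⇒ L₀.
h=∫₀ˣh₀: take L = L₀·Dx.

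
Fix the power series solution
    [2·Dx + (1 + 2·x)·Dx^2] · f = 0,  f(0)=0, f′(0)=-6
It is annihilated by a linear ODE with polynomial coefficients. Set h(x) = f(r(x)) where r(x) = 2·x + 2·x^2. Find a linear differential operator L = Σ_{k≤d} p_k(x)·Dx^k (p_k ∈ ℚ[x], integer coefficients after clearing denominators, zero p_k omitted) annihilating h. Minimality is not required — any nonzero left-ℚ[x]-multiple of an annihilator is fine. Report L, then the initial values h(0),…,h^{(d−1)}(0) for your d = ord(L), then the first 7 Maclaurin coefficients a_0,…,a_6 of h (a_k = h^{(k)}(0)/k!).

f: a_k = 0, -6, 6, -8, 12, -96/5, 32, …
Substitute x→r, Dx→(1/r')Dx; clear ⇒ L₀.
L = 2·Dx + (1 + 2·x)·Dx^2  (order 2).
h: a_k = 0, -12, 12, -16, 24, -192/5, 64, …
ICs: h(0) = 0, h′(0) = -12.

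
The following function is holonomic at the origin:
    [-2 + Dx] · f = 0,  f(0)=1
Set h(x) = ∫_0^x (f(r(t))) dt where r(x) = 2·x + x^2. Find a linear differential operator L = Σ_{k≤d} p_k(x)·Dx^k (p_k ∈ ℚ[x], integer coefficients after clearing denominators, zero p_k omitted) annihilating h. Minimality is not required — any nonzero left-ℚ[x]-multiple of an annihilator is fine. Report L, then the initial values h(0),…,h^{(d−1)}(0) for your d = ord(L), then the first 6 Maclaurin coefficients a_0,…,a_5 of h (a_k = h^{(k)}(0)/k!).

f: a_k = 1, 2, 2, 4/3, 2/3, 4/15, …
L₀ from L_f via x↦r, Dx↦r'^{-1}Dx.
h=∫₀ˣh₀: take L = L₀·Dx.
L = (-4 - 4·x)·Dx + Dx^2  (order 2).
h: a_k = 0, 1, 2, 10/3, 14/3, 86/15, …
ICs: h(0) = 0, h′(0) = 1.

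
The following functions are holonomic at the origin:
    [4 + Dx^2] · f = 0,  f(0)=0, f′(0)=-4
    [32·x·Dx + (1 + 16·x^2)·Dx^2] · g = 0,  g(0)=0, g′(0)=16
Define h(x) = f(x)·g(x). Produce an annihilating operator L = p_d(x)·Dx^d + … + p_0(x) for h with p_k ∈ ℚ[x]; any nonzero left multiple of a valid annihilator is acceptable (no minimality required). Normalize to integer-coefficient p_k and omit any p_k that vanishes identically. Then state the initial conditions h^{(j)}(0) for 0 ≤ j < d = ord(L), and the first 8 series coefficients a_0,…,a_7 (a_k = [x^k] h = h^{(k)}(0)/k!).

f: a_k = 0, -4, 0, 8/3, 0, -8/15, 0, 16/315, …
g: a_k = 0, 16, 0, -256/3, 0, 4096/5, 0, -65536/7, …
f·g: L₀ = L_f ⊗_s L_g, ord ≤ 2·2.
L = (1360 + 60416·x^2 + 106496·x^4 + 262144·x^6 + 1048576·x^8) + (2304·x + 45056·x^3 + 196608·x^5 + 1048576·x^7)·Dx + (360 + 15872·x^2 + 36864·x^4 + 131072·x^6 + 524288·x^8)·Dx^2 + (576·x + 11264·x^3 + 49152·x^5 + 262144·x^7)·Dx^3 + (5 + 192·x^2 + 2560·x^4 + 16384·x^6 + 65536·x^8)·Dx^4  (order 4).
h: a_k = 0, 0, -64, 0, 384, 0, -31616/9, 0, …
ICs: h(0) = 0, h′(0) = 0, h′′(0) = -128, h′′′(0) = 0.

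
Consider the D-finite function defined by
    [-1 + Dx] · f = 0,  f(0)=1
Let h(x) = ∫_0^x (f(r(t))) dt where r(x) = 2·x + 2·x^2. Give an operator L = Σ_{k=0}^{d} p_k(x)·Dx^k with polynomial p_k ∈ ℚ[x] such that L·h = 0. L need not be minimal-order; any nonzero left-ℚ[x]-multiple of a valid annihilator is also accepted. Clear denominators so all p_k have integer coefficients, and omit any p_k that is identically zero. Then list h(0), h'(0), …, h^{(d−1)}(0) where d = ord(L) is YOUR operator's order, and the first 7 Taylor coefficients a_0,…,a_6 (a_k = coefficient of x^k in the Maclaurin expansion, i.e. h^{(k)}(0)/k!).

f: a_k = 1, 1, 1/2, 1/6, 1/24, 1/120, 1/720, …
f∘r: x↦r, Dx↦Dx/r' in L_f ⇒ L₀.
∫: right-multiply L₀ by Dx.
L = (-2 - 4·x)·Dx + Dx^2  (order 2).
h: a_k = 0, 1, 1, 4/3, 4/3, 4/3, 52/45, …
ICs: h(0) = 0, h′(0) = 1.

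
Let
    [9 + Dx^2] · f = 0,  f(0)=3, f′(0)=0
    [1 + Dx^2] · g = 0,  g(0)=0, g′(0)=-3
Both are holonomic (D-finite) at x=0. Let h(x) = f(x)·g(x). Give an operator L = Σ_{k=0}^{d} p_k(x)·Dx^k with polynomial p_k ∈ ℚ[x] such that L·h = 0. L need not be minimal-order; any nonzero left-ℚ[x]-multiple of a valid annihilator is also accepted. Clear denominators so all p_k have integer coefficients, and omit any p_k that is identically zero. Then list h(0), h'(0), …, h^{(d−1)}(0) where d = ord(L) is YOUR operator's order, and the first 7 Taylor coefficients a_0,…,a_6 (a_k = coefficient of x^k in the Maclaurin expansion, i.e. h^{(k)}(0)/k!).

f: a_k = 3, 0, -27/2, 0, 81/8, 0, -243/80, …
g: a_k = 0, -3, 0, 1/2, 0, -1/40, 0, …
Product ⇒ symmetric product L₀, ord ≤ 4.
L = 64 + 20·Dx^2 + Dx^4  (order 4).
h: a_k = 0, -9, 0, 42, 0, -186/5, 0, …
ICs: h(0) = 0, h′(0) = -9, h′′(0) = 0, h′′′(0) = 252.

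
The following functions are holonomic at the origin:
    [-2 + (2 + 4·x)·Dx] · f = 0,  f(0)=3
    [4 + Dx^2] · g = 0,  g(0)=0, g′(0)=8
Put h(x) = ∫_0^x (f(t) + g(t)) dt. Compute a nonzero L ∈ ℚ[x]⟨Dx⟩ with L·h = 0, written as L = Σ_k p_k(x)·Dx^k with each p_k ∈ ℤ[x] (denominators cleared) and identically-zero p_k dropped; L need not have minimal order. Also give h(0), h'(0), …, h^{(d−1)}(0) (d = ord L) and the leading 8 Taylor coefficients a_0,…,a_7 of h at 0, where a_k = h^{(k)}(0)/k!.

L = (-28 - 64·x - 64·x^2)·Dx + (12 + 88·x + 192·x^2 + 128·x^3)·Dx^2 + (-7 - 16·x - 16·x^2)·Dx^3 + (3 + 22·x + 48·x^2 + 32·x^3)·Dx^4  (order 4).
h: a_k = 0, 3, 11/2, -1/2, -23/24, -3/8, 443/720, -9/16, …
ICs: h(0) = 0, h′(0) = 3, h′′(0) = 11, h′′′(0) = -3.

f: a_k = 3, 3, -3/2, 3/2, -15/8, 21/8, -63/16, 99/16, …
g: a_k = 0, 8, 0, -16/3, 0, 16/15, 0, -32/315, …
f+g: L₀ = lclm(L_f,L_g), ord ≤ 1+2.
∫: right-multiply L₀ by Dx.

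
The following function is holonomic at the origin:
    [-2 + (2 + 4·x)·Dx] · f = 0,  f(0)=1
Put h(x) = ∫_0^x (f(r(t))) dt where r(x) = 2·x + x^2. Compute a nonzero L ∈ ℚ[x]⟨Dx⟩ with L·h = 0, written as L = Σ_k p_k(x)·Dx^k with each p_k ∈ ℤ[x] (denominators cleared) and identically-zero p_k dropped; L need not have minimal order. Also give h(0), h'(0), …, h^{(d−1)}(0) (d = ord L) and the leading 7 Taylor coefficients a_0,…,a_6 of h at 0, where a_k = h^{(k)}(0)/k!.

f: a_k = 1, 1, -1/2, 1/2, -5/8, 7/8, -21/16, …
h₀=f(r): pull back L_f along r ⇒ L₀.
h=∫h₀ ⇒ L = L₀·Dx.
L = (-2 - 2·x)·Dx + (1 + 4·x + 2·x^2)·Dx^2  (order 2).
h: a_k = 0, 1, 1, -1/3, 1/2, -9/10, 11/6, …
ICs: h(0) = 0, h′(0) = 1.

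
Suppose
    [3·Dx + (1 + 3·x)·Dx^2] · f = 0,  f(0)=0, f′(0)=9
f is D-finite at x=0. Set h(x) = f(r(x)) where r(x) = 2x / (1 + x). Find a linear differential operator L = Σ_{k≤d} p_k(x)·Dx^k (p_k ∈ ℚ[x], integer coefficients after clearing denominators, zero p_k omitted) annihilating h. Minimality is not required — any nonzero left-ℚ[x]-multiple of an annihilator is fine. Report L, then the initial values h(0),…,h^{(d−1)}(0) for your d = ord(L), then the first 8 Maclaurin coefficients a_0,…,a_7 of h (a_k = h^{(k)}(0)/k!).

f: a_k = 0, 9, -27/2, 27, -243/4, 729/5, -729/2, 6561/7, …
Change of var in L_f (x↦r) gives L₀.
L = (8 + 14·x)·Dx + (1 + 8·x + 7·x^2)·Dx^2  (order 2).
h: a_k = 0, 18, -72, 342, -1800, 50418/5, -58824, 2470626/7, …
ICs: h(0) = 0, h′(0) = 18.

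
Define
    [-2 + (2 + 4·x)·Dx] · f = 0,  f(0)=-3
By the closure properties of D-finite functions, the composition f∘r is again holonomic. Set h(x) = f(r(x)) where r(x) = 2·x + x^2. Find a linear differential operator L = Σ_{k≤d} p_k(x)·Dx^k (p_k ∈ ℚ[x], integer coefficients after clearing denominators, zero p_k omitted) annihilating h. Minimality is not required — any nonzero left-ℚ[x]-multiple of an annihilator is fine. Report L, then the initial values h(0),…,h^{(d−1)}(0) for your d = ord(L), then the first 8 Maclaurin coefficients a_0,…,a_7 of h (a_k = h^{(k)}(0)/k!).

f: a_k = -3, -3, 3/2, -3/2, 15/8, -21/8, 63/16, -99/16, …
f∘r: x↦r, Dx↦Dx/r' in L_f ⇒ L₀.
L = (-2 - 2·x) + (1 + 4·x + 2·x^2)·Dx  (order 1).
h: a_k = -3, -6, 3, -6, 27/2, -33, 171/2, -231, …
ICs: h(0) = -3.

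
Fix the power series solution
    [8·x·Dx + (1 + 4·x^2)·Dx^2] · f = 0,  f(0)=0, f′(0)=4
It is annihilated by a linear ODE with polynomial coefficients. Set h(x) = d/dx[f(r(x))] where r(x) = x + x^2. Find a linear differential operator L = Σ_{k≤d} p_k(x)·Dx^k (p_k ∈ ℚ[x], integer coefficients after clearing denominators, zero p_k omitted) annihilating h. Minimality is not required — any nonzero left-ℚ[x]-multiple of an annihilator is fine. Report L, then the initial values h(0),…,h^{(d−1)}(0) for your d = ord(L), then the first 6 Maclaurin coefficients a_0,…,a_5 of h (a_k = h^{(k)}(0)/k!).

L = (-2 + 8·x + 32·x^2 + 48·x^3 + 24·x^4) + (1 + 2·x + 4·x^2 + 16·x^3 + 20·x^4 + 8·x^5)·Dx  (order 1).
h: a_k = 4, 8, -16, -64, -16, 352, …
ICs: h(0) = 4.

f: a_k = 0, 4, 0, -16/3, 0, 64/5, …
h₀=f(r): pull back L_f along r ⇒ L₀.
h=h₀': d/dx-closure on L₀ ⇒ L.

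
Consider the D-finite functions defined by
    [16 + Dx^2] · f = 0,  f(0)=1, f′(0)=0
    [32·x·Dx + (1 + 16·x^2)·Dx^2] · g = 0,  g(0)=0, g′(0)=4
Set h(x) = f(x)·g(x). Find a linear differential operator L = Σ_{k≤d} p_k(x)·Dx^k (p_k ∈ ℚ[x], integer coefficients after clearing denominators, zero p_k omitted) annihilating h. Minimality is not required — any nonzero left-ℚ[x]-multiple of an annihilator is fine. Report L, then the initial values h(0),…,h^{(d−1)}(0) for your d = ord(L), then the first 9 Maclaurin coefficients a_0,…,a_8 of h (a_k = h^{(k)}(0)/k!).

f: a_k = 1, 0, -8, 0, 32/3, 0, -256/45, 0, 512/315, …
g: a_k = 0, 4, 0, -64/3, 0, 1024/5, 0, -16384/7, 0, …
Sym-product of L_f,L_g gives L₀ (≤ ord 4).
L = (1280 + 53248·x^2 + 360448·x^4 + 2097152·x^6 + 8388608·x^8) + (1536·x + 40960·x^3 + 393216·x^5 + 2097152·x^7)·Dx + (96 + 4096·x^2 + 36864·x^4 + 262144·x^6 + 1048576·x^8)·Dx^2 + (96·x + 2560·x^3 + 24576·x^5 + 131072·x^7)·Dx^3 + (1 + 48·x^2 + 896·x^4 + 8192·x^6 + 32768·x^8)·Dx^4  (order 4).
h: a_k = 0, 4, 0, -160/3, 0, 6272/15, 0, -1332224/315, 0, …
ICs: h(0) = 0, h′(0) = 4, h′′(0) = 0, h′′′(0) = -320.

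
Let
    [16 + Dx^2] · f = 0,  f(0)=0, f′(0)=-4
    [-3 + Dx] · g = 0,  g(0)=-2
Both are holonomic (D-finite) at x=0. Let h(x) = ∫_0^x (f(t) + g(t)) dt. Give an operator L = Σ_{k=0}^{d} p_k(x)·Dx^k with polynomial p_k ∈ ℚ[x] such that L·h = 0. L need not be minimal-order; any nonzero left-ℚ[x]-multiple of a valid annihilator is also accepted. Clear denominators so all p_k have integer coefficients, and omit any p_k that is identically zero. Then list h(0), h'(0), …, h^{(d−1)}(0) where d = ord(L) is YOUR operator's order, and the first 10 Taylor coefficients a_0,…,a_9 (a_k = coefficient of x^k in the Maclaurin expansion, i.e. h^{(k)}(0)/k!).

L = -48·Dx + 16·Dx^2 - 3·Dx^3 + Dx^4  (order 4).
h: a_k = 0, -2, -5, -3, 5/12, -27/20, -151/72, -81/280, 1201/4032, -81/2240, …
ICs: h(0) = 0, h′(0) = -2, h′′(0) = -10, h′′′(0) = -18.

f: a_k = 0, -4, 0, 32/3, 0, -128/15, 0, 1024/315, 0, -2048/2835, …
g: a_k = -2, -6, -9, -9, -27/4, -81/20, -81/40, -243/280, -729/2240, -243/2240, …
Weyl lclm of L_f,L_g ⇒ L₀ (ord ≤ 3).
h=∫₀ˣh₀: take L = L₀·Dx.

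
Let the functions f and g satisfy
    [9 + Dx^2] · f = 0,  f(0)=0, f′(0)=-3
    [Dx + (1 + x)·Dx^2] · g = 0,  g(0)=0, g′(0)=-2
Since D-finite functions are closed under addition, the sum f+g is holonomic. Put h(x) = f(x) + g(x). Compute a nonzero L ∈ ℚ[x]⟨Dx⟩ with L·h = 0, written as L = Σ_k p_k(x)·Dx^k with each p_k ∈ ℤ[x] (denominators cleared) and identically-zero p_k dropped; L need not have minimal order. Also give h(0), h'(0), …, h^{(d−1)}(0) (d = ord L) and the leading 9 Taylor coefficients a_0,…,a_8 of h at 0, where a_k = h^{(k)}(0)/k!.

L = (135 + 162·x + 81·x^2)·Dx + (99 + 261·x + 243·x^2 + 81·x^3)·Dx^2 + (15 + 18·x + 9·x^2)·Dx^3 + (11 + 29·x + 27·x^2 + 9·x^3)·Dx^4  (order 4).
h: a_k = 0, -5, 1, 23/6, 1/2, -97/40, 1/3, 83/560, 1/4, …
ICs: h(0) = 0, h′(0) = -5, h′′(0) = 2, h′′′(0) = 23.

f: a_k = 0, -3, 0, 9/2, 0, -81/40, 0, 243/560, 0, …
g: a_k = 0, -2, 1, -2/3, 1/2, -2/5, 1/3, -2/7, 1/4, …
f+g: L₀ = lclm(L_f,L_g), ord ≤ 2+2.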